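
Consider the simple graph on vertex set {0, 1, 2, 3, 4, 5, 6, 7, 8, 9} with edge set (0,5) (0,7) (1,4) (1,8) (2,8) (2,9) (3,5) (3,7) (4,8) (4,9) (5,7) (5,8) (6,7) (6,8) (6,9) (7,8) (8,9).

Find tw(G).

2

A width-2 tree decomposition is:
Bags: B1 = {4, 8, 9}  B2 = {6, 8, 9}  B3 = {6, 7, 8}  B4 = {5, 7, 8}  B5 = {0, 5, 7}  B6 = {3, 5, 7}  B7 = {1, 4, 8}  B8 = {2, 8, 9}
Tree: B1–B2, B2–B3, B3–B4, B4–B5, B5–B6, B1–B7, B1–B8
Each bag holds 3 vertices, so the decomposition has width 2, which upper-bounds the treewidth. On the other hand G contains the 3-clique {0, 5, 7}. A clique must lie in a single bag of any decomposition, so no decomposition can have width below 2. Therefore the treewidth is 2.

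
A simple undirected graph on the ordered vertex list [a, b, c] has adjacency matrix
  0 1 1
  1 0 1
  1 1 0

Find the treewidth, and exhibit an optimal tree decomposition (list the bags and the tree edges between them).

A single bag containing all 3 vertices is trivially a valid decomposition of width 2. For the lower bound, the 3 vertices {a, b, c} are pairwise adjacent, and any tree decomposition puts a clique entirely inside one bag — forcing width ≥ 2. Hence tw(G) = 2 exactly.

Treewidth 2.
One optimal decomposition is:
Bags: B1 = {a, b, c}
Tree: (single bag)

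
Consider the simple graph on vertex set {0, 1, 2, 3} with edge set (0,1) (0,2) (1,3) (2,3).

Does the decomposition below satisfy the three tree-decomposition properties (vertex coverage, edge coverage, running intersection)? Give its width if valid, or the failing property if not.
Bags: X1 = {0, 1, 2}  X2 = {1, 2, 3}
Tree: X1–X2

Checking the three conditions: (i) the bags cover all of {0, 1, 2, 3}; (ii) for each edge, some bag contains both endpoints; (iii) the bags containing any fixed vertex form a subtree. All hold, so the decomposition is valid with width 3 − 1 = 2.

Yes; width 2.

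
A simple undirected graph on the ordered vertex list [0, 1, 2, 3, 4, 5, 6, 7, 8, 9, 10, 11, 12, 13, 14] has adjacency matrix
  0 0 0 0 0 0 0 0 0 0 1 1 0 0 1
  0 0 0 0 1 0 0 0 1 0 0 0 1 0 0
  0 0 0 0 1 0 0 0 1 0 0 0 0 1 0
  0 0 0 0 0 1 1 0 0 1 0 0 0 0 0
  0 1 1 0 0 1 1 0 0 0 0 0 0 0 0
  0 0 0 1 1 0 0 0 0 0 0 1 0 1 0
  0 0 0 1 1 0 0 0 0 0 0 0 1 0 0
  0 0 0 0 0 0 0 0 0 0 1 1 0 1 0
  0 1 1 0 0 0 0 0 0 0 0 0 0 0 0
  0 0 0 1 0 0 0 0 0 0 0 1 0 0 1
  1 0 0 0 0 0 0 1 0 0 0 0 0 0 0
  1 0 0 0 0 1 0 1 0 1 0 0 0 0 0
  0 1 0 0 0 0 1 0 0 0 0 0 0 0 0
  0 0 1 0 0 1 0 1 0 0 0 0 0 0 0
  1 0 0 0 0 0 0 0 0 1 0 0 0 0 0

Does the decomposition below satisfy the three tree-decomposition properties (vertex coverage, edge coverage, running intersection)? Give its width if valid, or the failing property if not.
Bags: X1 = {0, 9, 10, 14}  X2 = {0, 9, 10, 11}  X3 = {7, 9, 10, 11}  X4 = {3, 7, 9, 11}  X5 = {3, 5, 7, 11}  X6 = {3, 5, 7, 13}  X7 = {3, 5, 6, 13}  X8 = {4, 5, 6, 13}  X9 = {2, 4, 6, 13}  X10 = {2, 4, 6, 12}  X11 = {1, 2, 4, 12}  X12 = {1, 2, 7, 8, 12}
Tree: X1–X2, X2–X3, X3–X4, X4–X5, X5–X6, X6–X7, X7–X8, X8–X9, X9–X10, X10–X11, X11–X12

No — bags containing vertex 7 are not connected in the tree.

A tree decomposition must satisfy three properties: every vertex lies in some bag; for every edge, both endpoints lie together in some bag; and for every vertex, the bags containing it form a connected subtree. Here bags containing vertex 7 are not connected in the tree, so the decomposition is invalid.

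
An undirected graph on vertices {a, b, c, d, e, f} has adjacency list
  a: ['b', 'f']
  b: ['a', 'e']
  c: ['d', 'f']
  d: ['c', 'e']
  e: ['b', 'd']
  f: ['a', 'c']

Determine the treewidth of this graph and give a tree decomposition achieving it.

Treewidth 2.
Bags: B1 = {c, d, e}  B2 = {b, c, e}  B3 = {a, b, c}  B4 = {a, c, f}
Tree: B1–B2, B2–B3, B3–B4

The largest bag has 3 vertices, giving width 2; this decomposition certifies tw(G) ≤ 2. The edges c–d–e–b–a–f–c form a cycle, so G is not a tree and its treewidth is at least 2. Therefore the treewidth is 2.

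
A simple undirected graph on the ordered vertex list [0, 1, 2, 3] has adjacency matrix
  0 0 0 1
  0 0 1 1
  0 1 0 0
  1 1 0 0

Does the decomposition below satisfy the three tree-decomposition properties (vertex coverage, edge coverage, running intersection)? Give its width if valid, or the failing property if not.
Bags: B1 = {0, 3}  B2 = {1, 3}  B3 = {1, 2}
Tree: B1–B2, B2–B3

Every vertex of G appears in some bag (union = {0, 1, 2, 3}); every edge is covered by a bag; and for each vertex v the set of bags containing v is connected in the bag tree. The decomposition is therefore valid. The largest bag has 2 vertices, so the width is 1.

Yes; width 1.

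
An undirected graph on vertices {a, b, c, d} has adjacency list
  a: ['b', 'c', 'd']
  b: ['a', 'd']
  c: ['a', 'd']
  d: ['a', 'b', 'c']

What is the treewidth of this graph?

A width-2 tree decomposition is:
Bags: B1 = {a, c, d}  B2 = {a, b, d}
Tree: B1–B2
Each bag holds 3 vertices, so the decomposition has width 2, which upper-bounds the treewidth. On the other hand G contains the 3-clique {a, c, d}. A clique must lie in a single bag of any decomposition, so no decomposition can have width below 2. Hence tw(G) = 2 exactly.

2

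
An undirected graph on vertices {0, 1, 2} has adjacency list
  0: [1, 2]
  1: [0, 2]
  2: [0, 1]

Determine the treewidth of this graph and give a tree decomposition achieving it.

Treewidth 2.
Bags: B1 = {0, 1, 2}
Tree: (single bag)

With just one bag of size 3, the width is 3 − 1 = 2, so tw(G) ≤ 2. On the other hand G contains the 3-clique {0, 1, 2}. A clique must lie in a single bag of any decomposition, so no decomposition can have width below 2. Combining the bounds, tw(G) = 2.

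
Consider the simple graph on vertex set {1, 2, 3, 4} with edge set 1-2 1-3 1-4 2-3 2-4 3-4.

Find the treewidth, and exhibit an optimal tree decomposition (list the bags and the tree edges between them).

Treewidth 3.
One such decomposition:
Bags: B1 = {1, 2, 3, 4}
Tree: (single bag)

A single bag containing all 4 vertices is trivially a valid decomposition of width 3. On the other hand G contains the 4-clique {1, 2, 3, 4}. A clique must lie in a single bag of any decomposition, so no decomposition can have width below 3. Therefore the treewidth is 3.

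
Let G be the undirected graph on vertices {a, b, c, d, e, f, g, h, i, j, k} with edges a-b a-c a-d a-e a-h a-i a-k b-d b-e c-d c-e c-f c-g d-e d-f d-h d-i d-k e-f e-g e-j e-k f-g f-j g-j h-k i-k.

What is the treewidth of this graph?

A width-3 tree decomposition is:
Bags: B1 = {c, e, f, g}  B2 = {c, d, e, f}  B3 = {a, c, d, e}  B4 = {a, d, e, k}  B5 = {a, d, i, k}  B6 = {a, d, h, k}  B7 = {e, f, g, j}  B8 = {a, b, d, e}
Tree: B1–B2, B2–B3, B3–B4, B4–B5, B5–B6, B1–B7, B3–B8
The largest bag has 4 vertices, giving width 3; this decomposition certifies tw(G) ≤ 3. On the other hand G contains the 4-clique {a, c, d, e}. A clique must lie in a single bag of any decomposition, so no decomposition can have width below 3. Therefore the treewidth is 3.

3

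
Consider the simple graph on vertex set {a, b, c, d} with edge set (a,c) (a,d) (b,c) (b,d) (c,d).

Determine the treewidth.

A width-2 tree decomposition is:
Bags: B1 = {b, c, d}  B2 = {a, c, d}
Tree: B1–B2
The largest bag has 3 vertices, giving width 2; this decomposition certifies tw(G) ≤ 2. For the lower bound, the 3 vertices {a, c, d} are pairwise adjacent, and any tree decomposition puts a clique entirely inside one bag — forcing width ≥ 2. Hence tw(G) = 2 exactly.

2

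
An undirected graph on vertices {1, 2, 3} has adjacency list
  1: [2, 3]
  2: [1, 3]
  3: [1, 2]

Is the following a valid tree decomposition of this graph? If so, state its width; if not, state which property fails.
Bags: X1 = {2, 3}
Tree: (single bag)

No — vertex 1 appears in no bag.

A tree decomposition must satisfy three properties: every vertex lies in some bag; for every edge, both endpoints lie together in some bag; and for every vertex, the bags containing it form a connected subtree. Here vertex 1 appears in no bag, so the decomposition is invalid.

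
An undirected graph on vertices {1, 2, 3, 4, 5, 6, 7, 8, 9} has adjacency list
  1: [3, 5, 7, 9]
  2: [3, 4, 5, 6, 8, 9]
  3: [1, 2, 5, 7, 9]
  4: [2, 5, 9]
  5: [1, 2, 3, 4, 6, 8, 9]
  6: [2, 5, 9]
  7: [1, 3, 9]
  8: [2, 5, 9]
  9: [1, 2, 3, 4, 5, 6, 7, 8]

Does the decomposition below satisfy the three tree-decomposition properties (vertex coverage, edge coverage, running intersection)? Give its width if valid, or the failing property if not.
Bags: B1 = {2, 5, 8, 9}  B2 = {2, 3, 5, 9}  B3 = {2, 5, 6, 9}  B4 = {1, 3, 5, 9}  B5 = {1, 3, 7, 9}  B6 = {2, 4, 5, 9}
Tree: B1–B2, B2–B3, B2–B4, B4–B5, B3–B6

Yes; width 3.

Checking the three conditions: (i) the bags cover all of {1, 2, 3, 4, 5, 6, 7, 8, 9}; (ii) for each edge, some bag contains both endpoints; (iii) the bags containing any fixed vertex form a subtree. All hold, so the decomposition is valid with width 4 − 1 = 3.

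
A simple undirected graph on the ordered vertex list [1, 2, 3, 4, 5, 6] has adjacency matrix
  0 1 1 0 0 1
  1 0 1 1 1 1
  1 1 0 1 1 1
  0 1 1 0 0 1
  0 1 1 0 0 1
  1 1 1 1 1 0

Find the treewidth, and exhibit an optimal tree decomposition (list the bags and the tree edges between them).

Each bag holds 4 vertices, so the decomposition has width 3, which upper-bounds the treewidth. On the other hand G contains the 4-clique {1, 2, 3, 6}. A clique must lie in a single bag of any decomposition, so no decomposition can have width below 3. Combining the bounds, tw(G) = 3.

Treewidth 3.
One such decomposition:
Bags: B1 = {1, 2, 3, 6}  B2 = {2, 3, 5, 6}  B3 = {2, 3, 4, 6}
Tree: B1–B2, B1–B3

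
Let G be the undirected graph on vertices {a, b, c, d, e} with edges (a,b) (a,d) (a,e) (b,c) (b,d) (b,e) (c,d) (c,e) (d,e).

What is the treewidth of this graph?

3

A width-3 tree decomposition is:
Bags: B1 = {a, b, d, e}  B2 = {b, c, d, e}
Tree: B1–B2
Every bag has size at most 4, so the width is 4 − 1 = 3 and tw(G) ≤ 3. Conversely, {b, c, d, e} is a clique of size 4, and the vertices of any clique must share a bag in every tree decomposition; so some bag has ≥ 4 vertices and tw(G) ≥ 3. Combining the bounds, tw(G) = 3.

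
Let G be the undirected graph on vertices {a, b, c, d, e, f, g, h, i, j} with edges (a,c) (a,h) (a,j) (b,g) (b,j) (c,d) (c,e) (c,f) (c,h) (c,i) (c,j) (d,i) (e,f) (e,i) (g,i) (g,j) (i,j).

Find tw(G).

A width-2 tree decomposition is:
Bags: B1 = {c, d, i}  B2 = {c, e, i}  B3 = {c, i, j}  B4 = {c, e, f}  B5 = {a, c, j}  B6 = {g, i, j}  B7 = {a, c, h}  B8 = {b, g, j}
Tree: B1–B2, B1–B3, B2–B4, B3–B5, B3–B6, B5–B7, B6–B8
Each bag holds 3 vertices, so the decomposition has width 2, which upper-bounds the treewidth. For the lower bound, the 3 vertices {b, g, j} are pairwise adjacent, and any tree decomposition puts a clique entirely inside one bag — forcing width ≥ 2. The upper and lower bounds meet at 2, so that is the treewidth.

2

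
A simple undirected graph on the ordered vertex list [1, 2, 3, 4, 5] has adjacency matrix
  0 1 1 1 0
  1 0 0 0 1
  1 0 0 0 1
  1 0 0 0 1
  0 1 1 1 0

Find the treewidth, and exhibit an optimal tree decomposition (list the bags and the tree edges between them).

Treewidth 2.
One such decomposition:
Bags: B1 = {1, 3, 5}  B2 = {1, 4, 5}  B3 = {1, 2, 5}
Tree: B1–B2, B2–B3

The largest bag has 3 vertices, giving width 2; this decomposition certifies tw(G) ≤ 2. Since 3–5–4–1–3 is a cycle in G, G is not acyclic. Forests are exactly the graphs of treewidth ≤ 1, so tw(G) ≥ 2. Combining the bounds, tw(G) = 2.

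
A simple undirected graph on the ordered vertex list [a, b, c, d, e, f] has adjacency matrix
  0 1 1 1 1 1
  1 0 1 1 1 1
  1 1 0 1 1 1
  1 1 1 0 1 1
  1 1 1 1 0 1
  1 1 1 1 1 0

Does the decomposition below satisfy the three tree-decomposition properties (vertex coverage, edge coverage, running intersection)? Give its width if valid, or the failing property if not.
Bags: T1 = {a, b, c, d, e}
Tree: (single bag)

A tree decomposition must satisfy three properties: every vertex lies in some bag; for every edge, both endpoints lie together in some bag; and for every vertex, the bags containing it form a connected subtree. Here vertex f appears in no bag, so the decomposition is invalid.

No — vertex f appears in no bag.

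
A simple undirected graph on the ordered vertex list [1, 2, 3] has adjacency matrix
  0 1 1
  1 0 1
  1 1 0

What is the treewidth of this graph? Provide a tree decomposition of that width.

Treewidth 2.
One optimal decomposition is:
Bags: B1 = {1, 2, 3}
Tree: (single bag)

With just one bag of size 3, the width is 3 − 1 = 2, so tw(G) ≤ 2. On the other hand G contains the 3-clique {1, 2, 3}. A clique must lie in a single bag of any decomposition, so no decomposition can have width below 2. Therefore the treewidth is 2.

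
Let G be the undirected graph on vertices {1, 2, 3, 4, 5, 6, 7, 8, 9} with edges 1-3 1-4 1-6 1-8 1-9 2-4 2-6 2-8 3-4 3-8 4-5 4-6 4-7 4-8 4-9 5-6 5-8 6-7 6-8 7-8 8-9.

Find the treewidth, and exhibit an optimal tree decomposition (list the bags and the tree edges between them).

Treewidth 3.
One optimal decomposition is:
Bags: B1 = {1, 4, 6, 8}  B2 = {1, 4, 8, 9}  B3 = {1, 3, 4, 8}  B4 = {2, 4, 6, 8}  B5 = {4, 6, 7, 8}  B6 = {4, 5, 6, 8}
Tree: B1–B2, B2–B3, B1–B4, B1–B5, B1–B6

Each bag holds 4 vertices, so the decomposition has width 3, which upper-bounds the treewidth. Conversely, {1, 4, 8, 9} is a clique of size 4, and the vertices of any clique must share a bag in every tree decomposition; so some bag has ≥ 4 vertices and tw(G) ≥ 3. Therefore the treewidth is 3.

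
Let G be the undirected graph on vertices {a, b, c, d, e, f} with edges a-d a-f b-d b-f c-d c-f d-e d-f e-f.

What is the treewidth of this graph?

A width-2 tree decomposition is:
Bags: B1 = {b, d, f}  B2 = {c, d, f}  B3 = {d, e, f}  B4 = {a, d, f}
Tree: B1–B2, B1–B3, B1–B4
Each bag holds 3 vertices, so the decomposition has width 2, which upper-bounds the treewidth. On the other hand G contains the 3-clique {d, e, f}. A clique must lie in a single bag of any decomposition, so no decomposition can have width below 2. Hence tw(G) = 2 exactly.

2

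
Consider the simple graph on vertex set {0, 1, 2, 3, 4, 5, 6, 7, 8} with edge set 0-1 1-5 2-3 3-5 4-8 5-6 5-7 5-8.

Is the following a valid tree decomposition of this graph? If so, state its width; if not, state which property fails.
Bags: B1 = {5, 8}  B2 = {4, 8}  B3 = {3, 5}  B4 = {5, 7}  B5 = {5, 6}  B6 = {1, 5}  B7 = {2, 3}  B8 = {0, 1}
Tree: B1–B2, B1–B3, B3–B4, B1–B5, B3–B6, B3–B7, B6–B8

Yes; width 1.

Checking the three conditions: (i) the bags cover all of {0, 1, 2, 3, 4, 5, 6, 7, 8}; (ii) for each edge, some bag contains both endpoints; (iii) the bags containing any fixed vertex form a subtree. All hold, so the decomposition is valid with width 2 − 1 = 1.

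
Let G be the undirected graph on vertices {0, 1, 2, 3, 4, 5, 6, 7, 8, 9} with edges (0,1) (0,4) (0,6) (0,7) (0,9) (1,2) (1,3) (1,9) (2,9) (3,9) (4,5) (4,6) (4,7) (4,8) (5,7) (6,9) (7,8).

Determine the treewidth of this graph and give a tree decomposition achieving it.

Treewidth 2.
Bags: B1 = {0, 4, 6}  B2 = {0, 4, 7}  B3 = {0, 6, 9}  B4 = {4, 5, 7}  B5 = {4, 7, 8}  B6 = {0, 1, 9}  B7 = {1, 2, 9}  B8 = {1, 3, 9}
Tree: B1–B2, B1–B3, B2–B4, B4–B5, B3–B6, B6–B7, B7–B8

Each bag holds 3 vertices, so the decomposition has width 2, which upper-bounds the treewidth. On the other hand G contains the 3-clique {0, 1, 9}. A clique must lie in a single bag of any decomposition, so no decomposition can have width below 2. Combining the bounds, tw(G) = 2.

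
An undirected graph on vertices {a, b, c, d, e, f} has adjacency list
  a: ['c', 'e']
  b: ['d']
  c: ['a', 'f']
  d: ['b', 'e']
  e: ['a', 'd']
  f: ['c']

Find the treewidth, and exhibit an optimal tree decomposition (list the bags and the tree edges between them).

Treewidth 1.
Bags: B1 = {c, f}  B2 = {a, c}  B3 = {a, e}  B4 = {d, e}  B5 = {b, d}
Tree: B1–B2, B2–B3, B3–B4, B4–B5

Each bag holds 2 vertices, so the decomposition has width 1, which upper-bounds the treewidth. Any graph with an edge has treewidth ≥ 1, and G has the edge f–c. The upper and lower bounds meet at 1, so that is the treewidth.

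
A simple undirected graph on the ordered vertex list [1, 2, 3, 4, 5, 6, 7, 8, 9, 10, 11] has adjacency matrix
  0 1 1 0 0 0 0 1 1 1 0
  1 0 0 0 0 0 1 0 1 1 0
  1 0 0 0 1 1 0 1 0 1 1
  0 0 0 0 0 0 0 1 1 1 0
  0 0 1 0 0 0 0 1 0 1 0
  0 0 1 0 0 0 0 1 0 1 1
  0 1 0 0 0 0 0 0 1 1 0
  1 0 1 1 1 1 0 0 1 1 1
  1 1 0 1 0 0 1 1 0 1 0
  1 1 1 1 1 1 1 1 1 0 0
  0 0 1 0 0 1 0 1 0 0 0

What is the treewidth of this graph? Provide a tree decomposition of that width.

Every bag has size at most 4, so the width is 4 − 1 = 3 and tw(G) ≤ 3. Conversely, {1, 8, 9, 10} is a clique of size 4, and the vertices of any clique must share a bag in every tree decomposition; so some bag has ≥ 4 vertices and tw(G) ≥ 3. Combining the bounds, tw(G) = 3.

Treewidth 3.
Bags: B1 = {3, 5, 8, 10}  B2 = {1, 3, 8, 10}  B3 = {1, 8, 9, 10}  B4 = {3, 6, 8, 10}  B5 = {4, 8, 9, 10}  B6 = {1, 2, 9, 10}  B7 = {2, 7, 9, 10}  B8 = {3, 6, 8, 11}
Tree: B1–B2, B2–B3, B2–B4, B3–B5, B3–B6, B6–B7, B4–B8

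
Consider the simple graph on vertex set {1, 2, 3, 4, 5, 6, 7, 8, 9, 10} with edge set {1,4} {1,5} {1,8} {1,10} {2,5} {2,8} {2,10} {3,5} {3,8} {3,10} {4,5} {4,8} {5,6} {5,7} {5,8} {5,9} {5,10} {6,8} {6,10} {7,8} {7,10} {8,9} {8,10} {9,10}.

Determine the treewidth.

3

A width-3 tree decomposition is:
Bags: B1 = {3, 5, 8, 10}  B2 = {1, 5, 8, 10}  B3 = {5, 7, 8, 10}  B4 = {5, 6, 8, 10}  B5 = {5, 8, 9, 10}  B6 = {2, 5, 8, 10}  B7 = {1, 4, 5, 8}
Tree: B1–B2, B2–B3, B3–B4, B1–B5, B2–B6, B2–B7
Every bag has size at most 4, so the width is 4 − 1 = 3 and tw(G) ≤ 3. Conversely, {1, 5, 8, 10} is a clique of size 4, and the vertices of any clique must share a bag in every tree decomposition; so some bag has ≥ 4 vertices and tw(G) ≥ 3. Therefore the treewidth is 3.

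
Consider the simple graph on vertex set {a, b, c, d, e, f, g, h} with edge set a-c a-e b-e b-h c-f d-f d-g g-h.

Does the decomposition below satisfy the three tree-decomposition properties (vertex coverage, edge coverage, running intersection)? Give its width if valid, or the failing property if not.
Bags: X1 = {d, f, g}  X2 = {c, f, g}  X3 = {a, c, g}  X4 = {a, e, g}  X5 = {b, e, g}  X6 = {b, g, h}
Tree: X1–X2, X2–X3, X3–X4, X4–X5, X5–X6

Every vertex of G appears in some bag (union = {a, b, c, d, e, f, g, h}); every edge is covered by a bag; and for each vertex v the set of bags containing v is connected in the bag tree. The decomposition is therefore valid. The largest bag has 3 vertices, so the width is 2.

Yes; width 2.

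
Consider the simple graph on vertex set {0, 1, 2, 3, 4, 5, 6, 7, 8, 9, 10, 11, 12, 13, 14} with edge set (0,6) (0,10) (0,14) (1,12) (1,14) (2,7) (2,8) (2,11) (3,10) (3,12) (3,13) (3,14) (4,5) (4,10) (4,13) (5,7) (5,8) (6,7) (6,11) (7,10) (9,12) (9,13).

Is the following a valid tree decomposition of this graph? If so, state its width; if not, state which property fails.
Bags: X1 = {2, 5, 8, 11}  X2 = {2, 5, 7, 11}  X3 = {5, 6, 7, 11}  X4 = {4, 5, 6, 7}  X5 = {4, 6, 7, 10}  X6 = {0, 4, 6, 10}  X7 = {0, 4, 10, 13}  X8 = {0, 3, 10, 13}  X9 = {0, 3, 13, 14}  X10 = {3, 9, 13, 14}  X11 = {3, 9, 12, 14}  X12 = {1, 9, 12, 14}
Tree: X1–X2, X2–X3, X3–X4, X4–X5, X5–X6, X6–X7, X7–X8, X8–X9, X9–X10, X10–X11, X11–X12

Yes; width 3.

Every vertex of G appears in some bag (union = {0, 1, 2, 3, 4, 5, 6, 7, 8, 9, 10, 11, 12, 13, 14}); every edge is covered by a bag; and for each vertex v the set of bags containing v is connected in the bag tree. The decomposition is therefore valid. The largest bag has 4 vertices, so the width is 3.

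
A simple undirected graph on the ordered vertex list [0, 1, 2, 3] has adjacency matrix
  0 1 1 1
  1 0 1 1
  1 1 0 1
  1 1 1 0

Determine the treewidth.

3

A width-3 tree decomposition is:
Bags: B1 = {0, 1, 2, 3}
Tree: (single bag)
A single bag containing all 4 vertices is trivially a valid decomposition of width 3. Conversely, {0, 1, 2, 3} is a clique of size 4, and the vertices of any clique must share a bag in every tree decomposition; so some bag has ≥ 4 vertices and tw(G) ≥ 3. Hence tw(G) = 3 exactly.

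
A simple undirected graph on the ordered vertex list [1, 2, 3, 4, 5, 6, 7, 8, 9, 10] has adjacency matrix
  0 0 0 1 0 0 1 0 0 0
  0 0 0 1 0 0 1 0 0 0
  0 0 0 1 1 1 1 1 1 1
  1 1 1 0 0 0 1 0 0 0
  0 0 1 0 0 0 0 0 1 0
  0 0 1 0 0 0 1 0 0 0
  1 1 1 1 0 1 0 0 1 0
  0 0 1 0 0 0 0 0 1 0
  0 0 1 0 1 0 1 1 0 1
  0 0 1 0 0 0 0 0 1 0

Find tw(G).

2

A width-2 tree decomposition is:
Bags: B1 = {3, 4, 7}  B2 = {3, 6, 7}  B3 = {1, 4, 7}  B4 = {3, 7, 9}  B5 = {3, 9, 10}  B6 = {2, 4, 7}  B7 = {3, 5, 9}  B8 = {3, 8, 9}
Tree: B1–B2, B1–B3, B1–B4, B4–B5, B1–B6, B4–B7, B5–B8
Every bag has size at most 3, so the width is 3 − 1 = 2 and tw(G) ≤ 2. For the lower bound, the 3 vertices {1, 4, 7} are pairwise adjacent, and any tree decomposition puts a clique entirely inside one bag — forcing width ≥ 2. Hence tw(G) = 2 exactly.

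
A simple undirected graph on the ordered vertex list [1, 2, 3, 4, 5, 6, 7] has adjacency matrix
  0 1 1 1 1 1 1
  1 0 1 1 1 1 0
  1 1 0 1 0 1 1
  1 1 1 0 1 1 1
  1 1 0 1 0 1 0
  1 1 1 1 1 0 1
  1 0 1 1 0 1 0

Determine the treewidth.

4

A width-4 tree decomposition is:
Bags: B1 = {1, 2, 3, 4, 6}  B2 = {1, 3, 4, 6, 7}  B3 = {1, 2, 4, 5, 6}
Tree: B1–B2, B1–B3
Every bag has size at most 5, so the width is 5 − 1 = 4 and tw(G) ≤ 4. Conversely, {1, 2, 3, 4, 6} is a clique of size 5, and the vertices of any clique must share a bag in every tree decomposition; so some bag has ≥ 5 vertices and tw(G) ≥ 4. Combining the bounds, tw(G) = 4.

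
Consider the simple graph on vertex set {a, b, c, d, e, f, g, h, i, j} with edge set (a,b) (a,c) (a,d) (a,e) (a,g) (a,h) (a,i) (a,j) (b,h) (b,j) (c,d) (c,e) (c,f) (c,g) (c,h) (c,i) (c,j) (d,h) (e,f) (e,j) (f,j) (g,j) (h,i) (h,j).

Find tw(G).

3

A width-3 tree decomposition is:
Bags: B1 = {a, c, d, h}  B2 = {a, c, h, i}  B3 = {a, c, h, j}  B4 = {a, c, e, j}  B5 = {c, e, f, j}  B6 = {a, b, h, j}  B7 = {a, c, g, j}
Tree: B1–B2, B2–B3, B3–B4, B4–B5, B3–B6, B4–B7
The largest bag has 4 vertices, giving width 3; this decomposition certifies tw(G) ≤ 3. Conversely, {a, c, g, j} is a clique of size 4, and the vertices of any clique must share a bag in every tree decomposition; so some bag has ≥ 4 vertices and tw(G) ≥ 3. Hence tw(G) = 3 exactly.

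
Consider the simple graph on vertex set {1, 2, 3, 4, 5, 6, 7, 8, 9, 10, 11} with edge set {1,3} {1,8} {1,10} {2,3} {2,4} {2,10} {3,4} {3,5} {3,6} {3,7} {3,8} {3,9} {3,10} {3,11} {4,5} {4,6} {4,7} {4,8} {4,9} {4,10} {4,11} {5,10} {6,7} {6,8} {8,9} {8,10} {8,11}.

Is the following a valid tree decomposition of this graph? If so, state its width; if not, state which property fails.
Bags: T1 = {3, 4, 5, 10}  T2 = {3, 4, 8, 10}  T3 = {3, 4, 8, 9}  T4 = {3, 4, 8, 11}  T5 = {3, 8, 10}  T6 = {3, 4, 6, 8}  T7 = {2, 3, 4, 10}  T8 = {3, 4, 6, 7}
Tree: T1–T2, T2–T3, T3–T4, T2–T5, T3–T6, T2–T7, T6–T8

A tree decomposition must satisfy three properties: every vertex lies in some bag; for every edge, both endpoints lie together in some bag; and for every vertex, the bags containing it form a connected subtree. Here vertex 1 appears in no bag, so the decomposition is invalid.

No — vertex 1 appears in no bag.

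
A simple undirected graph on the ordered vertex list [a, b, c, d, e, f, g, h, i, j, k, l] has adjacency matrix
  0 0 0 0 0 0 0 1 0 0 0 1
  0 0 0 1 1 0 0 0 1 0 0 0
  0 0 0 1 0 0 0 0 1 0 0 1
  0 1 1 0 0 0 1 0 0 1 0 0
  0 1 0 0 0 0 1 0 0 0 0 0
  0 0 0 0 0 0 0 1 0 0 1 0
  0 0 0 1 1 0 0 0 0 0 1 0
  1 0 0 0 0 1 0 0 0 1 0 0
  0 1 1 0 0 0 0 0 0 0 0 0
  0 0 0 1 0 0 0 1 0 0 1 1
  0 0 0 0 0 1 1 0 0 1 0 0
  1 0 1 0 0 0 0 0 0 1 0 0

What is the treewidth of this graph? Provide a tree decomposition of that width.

Each bag holds 4 vertices, so the decomposition has width 3, which upper-bounds the treewidth. For the lower bound: the 4 vertex sets {a,f,h}, {k}, {j}, {c,d,g,l} are disjoint, each induces a connected subgraph, and every pair is joined by at least one edge of G. Contracting each set to a single vertex therefore yields K_{4} as a minor, and since treewidth is minor-monotone, tw(G) ≥ tw(K_{4}) = 3. The upper and lower bounds meet at 3, so that is the treewidth.

Treewidth 3.
One such decomposition:
Bags: B1 = {a, f, h, k}  B2 = {a, h, j, k}  B3 = {a, j, k, l}  B4 = {g, j, k, l}  B5 = {d, g, j, l}  B6 = {c, d, g, l}  B7 = {c, d, e, g}  B8 = {b, c, d, e}  B9 = {b, c, e, i}
Tree: B1–B2, B2–B3, B3–B4, B4–B5, B5–B6, B6–B7, B7–B8, B8–B9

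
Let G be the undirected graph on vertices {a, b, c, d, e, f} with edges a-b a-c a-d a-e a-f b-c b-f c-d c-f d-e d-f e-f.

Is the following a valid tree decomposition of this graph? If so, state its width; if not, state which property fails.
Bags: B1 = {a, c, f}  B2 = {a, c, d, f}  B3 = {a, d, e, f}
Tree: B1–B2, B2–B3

No — vertex b appears in no bag.

A tree decomposition must satisfy three properties: every vertex lies in some bag; for every edge, both endpoints lie together in some bag; and for every vertex, the bags containing it form a connected subtree. Here vertex b appears in no bag, so the decomposition is invalid.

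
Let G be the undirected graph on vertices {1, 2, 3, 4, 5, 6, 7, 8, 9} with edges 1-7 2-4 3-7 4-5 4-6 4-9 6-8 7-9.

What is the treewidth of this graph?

1

A width-1 tree decomposition is:
Bags: B1 = {2, 4}  B2 = {4, 9}  B3 = {4, 5}  B4 = {4, 6}  B5 = {7, 9}  B6 = {3, 7}  B7 = {6, 8}  B8 = {1, 7}
Tree: B1–B2, B2–B3, B2–B4, B2–B5, B5–B6, B4–B7, B5–B8
Every bag has size at most 2, so the width is 2 − 1 = 1 and tw(G) ≤ 1. Since G has at least one edge (e.g. 2–4), it is not an edgeless graph, so tw(G) ≥ 1. Combining the bounds, tw(G) = 1.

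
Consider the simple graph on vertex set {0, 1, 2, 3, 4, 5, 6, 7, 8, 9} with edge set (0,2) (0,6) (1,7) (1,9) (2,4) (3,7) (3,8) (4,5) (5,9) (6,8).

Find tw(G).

2

A width-2 tree decomposition is:
Bags: B1 = {0, 2, 6}  B2 = {2, 6, 8}  B3 = {2, 3, 8}  B4 = {2, 3, 7}  B5 = {1, 2, 7}  B6 = {1, 2, 9}  B7 = {2, 5, 9}  B8 = {2, 4, 5}
Tree: B1–B2, B2–B3, B3–B4, B4–B5, B5–B6, B6–B7, B7–B8
The largest bag has 3 vertices, giving width 2; this decomposition certifies tw(G) ≤ 2. For the lower bound, G contains the cycle 2–0–6–8–3–7–1–9–5–4–2, so G is not a forest; only forests have treewidth ≤ 1, hence tw(G) ≥ 2. Combining the bounds, tw(G) = 2.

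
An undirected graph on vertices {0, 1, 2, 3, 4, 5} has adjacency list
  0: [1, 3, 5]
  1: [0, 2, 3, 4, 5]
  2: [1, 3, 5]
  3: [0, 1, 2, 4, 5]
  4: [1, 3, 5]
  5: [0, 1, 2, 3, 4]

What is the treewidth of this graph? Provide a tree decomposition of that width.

Treewidth 3.
One such decomposition:
Bags: B1 = {0, 1, 3, 5}  B2 = {1, 2, 3, 5}  B3 = {1, 3, 4, 5}
Tree: B1–B2, B2–B3

Each bag holds 4 vertices, so the decomposition has width 3, which upper-bounds the treewidth. For the lower bound, the 4 vertices {0, 1, 3, 5} are pairwise adjacent, and any tree decomposition puts a clique entirely inside one bag — forcing width ≥ 3. Hence tw(G) = 3 exactly.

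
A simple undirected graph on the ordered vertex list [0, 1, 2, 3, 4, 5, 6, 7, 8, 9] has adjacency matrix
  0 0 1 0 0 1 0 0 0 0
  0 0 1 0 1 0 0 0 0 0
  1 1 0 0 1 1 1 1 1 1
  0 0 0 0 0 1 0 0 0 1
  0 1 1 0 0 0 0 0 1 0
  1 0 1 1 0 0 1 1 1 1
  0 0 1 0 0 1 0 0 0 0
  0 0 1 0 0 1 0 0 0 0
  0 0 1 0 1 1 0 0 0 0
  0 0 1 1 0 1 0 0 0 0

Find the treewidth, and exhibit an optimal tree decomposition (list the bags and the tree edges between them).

Treewidth 2.
One such decomposition:
Bags: B1 = {2, 5, 7}  B2 = {0, 2, 5}  B3 = {2, 5, 9}  B4 = {2, 5, 8}  B5 = {2, 4, 8}  B6 = {3, 5, 9}  B7 = {1, 2, 4}  B8 = {2, 5, 6}
Tree: B1–B2, B2–B3, B1–B4, B4–B5, B3–B6, B5–B7, B3–B8

The largest bag has 3 vertices, giving width 2; this decomposition certifies tw(G) ≤ 2. For the lower bound, the 3 vertices {1, 2, 4} are pairwise adjacent, and any tree decomposition puts a clique entirely inside one bag — forcing width ≥ 2. The upper and lower bounds meet at 2, so that is the treewidth.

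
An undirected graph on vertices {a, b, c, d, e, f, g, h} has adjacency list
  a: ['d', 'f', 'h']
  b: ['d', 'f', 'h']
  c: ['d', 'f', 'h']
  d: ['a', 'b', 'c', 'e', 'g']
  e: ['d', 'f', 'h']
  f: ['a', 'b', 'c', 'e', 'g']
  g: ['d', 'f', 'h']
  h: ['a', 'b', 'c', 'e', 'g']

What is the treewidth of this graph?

A width-3 tree decomposition is:
Bags: B1 = {d, e, f, h}  B2 = {a, d, f, h}  B3 = {d, f, g, h}  B4 = {b, d, f, h}  B5 = {c, d, f, h}
Tree: B1–B2, B2–B3, B3–B4, B4–B5
The largest bag has 4 vertices, giving width 3; this decomposition certifies tw(G) ≤ 3. For the lower bound: the 4 vertex sets {d,e}, {a,f}, {h}, {g} are disjoint, each induces a connected subgraph, and every pair is joined by at least one edge of G. Contracting each set to a single vertex therefore yields K_{4} as a minor, and since treewidth is minor-monotone, tw(G) ≥ tw(K_{4}) = 3. The upper and lower bounds meet at 3, so that is the treewidth.

3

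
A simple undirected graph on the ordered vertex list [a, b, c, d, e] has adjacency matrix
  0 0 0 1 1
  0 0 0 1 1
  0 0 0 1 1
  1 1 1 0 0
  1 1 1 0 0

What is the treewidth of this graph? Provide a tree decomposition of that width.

Treewidth 2.
One such decomposition:
Bags: B1 = {b, d, e}  B2 = {a, d, e}  B3 = {c, d, e}
Tree: B1–B2, B2–B3

Each bag holds 3 vertices, so the decomposition has width 2, which upper-bounds the treewidth. For the lower bound, G contains the cycle b–e–a–d–b, so G is not a forest; only forests have treewidth ≤ 1, hence tw(G) ≥ 2. Hence tw(G) = 2 exactly.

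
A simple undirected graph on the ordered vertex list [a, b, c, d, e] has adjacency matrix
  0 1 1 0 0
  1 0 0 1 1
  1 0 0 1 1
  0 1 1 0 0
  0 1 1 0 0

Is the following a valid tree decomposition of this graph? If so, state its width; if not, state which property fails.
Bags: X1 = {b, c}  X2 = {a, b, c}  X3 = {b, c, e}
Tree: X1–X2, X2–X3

No — vertex d appears in no bag.

A tree decomposition must satisfy three properties: every vertex lies in some bag; for every edge, both endpoints lie together in some bag; and for every vertex, the bags containing it form a connected subtree. Here vertex d appears in no bag, so the decomposition is invalid.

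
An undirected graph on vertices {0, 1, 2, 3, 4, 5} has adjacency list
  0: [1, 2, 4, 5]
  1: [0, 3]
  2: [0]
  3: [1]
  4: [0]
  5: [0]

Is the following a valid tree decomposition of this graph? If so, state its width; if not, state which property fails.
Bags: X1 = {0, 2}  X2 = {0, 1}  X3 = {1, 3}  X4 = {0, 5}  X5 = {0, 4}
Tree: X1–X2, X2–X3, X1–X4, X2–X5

Checking the three conditions: (i) the bags cover all of {0, 1, 2, 3, 4, 5}; (ii) for each edge, some bag contains both endpoints; (iii) the bags containing any fixed vertex form a subtree. All hold, so the decomposition is valid with width 2 − 1 = 1.

Yes; width 1.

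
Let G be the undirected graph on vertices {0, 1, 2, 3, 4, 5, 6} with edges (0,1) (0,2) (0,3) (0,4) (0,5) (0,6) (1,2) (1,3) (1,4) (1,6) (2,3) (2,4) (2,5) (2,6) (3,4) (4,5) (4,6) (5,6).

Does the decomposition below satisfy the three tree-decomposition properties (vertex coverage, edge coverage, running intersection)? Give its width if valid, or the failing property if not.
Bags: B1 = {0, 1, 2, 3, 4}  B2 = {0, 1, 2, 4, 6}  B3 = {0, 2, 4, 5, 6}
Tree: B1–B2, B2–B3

Yes; width 4.

Vertex coverage: the bags together contain {0, 1, 2, 3, 4, 5, 6}, the full vertex set. Edge coverage: each edge of G has both endpoints in at least one bag. Running intersection: for every vertex, the bags containing it form a connected subtree. All three properties hold, so this is a valid tree decomposition of width max|bag| − 1 = 4, and hence tw(G) ≤ 4.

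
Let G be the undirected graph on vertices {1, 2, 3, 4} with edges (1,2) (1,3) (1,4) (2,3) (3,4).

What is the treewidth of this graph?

A width-2 tree decomposition is:
Bags: B1 = {1, 2, 3}  B2 = {1, 3, 4}
Tree: B1–B2
Each bag holds 3 vertices, so the decomposition has width 2, which upper-bounds the treewidth. For the lower bound, the 3 vertices {1, 2, 3} are pairwise adjacent, and any tree decomposition puts a clique entirely inside one bag — forcing width ≥ 2. Hence tw(G) = 2 exactly.

2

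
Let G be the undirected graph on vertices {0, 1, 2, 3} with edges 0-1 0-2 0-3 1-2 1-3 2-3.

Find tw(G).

3

A width-3 tree decomposition is:
Bags: B1 = {0, 1, 2, 3}
Tree: (single bag)
A single bag containing all 4 vertices is trivially a valid decomposition of width 3. Conversely, {0, 1, 2, 3} is a clique of size 4, and the vertices of any clique must share a bag in every tree decomposition; so some bag has ≥ 4 vertices and tw(G) ≥ 3. The upper and lower bounds meet at 3, so that is the treewidth.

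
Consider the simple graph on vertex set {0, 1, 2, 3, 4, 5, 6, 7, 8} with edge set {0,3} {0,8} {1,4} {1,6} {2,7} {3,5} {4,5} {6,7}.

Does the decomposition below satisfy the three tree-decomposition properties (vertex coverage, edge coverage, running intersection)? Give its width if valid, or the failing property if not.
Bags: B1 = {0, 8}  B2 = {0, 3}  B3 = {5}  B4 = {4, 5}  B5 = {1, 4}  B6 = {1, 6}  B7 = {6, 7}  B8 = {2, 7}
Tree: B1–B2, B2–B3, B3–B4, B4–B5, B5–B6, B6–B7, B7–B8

No — edge (3,5) lies in no bag.

A tree decomposition must satisfy three properties: every vertex lies in some bag; for every edge, both endpoints lie together in some bag; and for every vertex, the bags containing it form a connected subtree. Here edge (3,5) lies in no bag, so the decomposition is invalid.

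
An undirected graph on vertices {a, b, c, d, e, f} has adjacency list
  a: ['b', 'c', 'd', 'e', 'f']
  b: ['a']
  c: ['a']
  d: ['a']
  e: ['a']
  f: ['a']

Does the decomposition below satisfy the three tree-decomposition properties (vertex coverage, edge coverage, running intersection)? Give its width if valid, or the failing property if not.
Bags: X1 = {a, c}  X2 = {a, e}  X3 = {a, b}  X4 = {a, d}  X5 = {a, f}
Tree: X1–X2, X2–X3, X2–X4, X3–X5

Vertex coverage: the bags together contain {a, b, c, d, e, f}, the full vertex set. Edge coverage: each edge of G has both endpoints in at least one bag. Running intersection: for every vertex, the bags containing it form a connected subtree. All three properties hold, so this is a valid tree decomposition of width max|bag| − 1 = 1, and hence tw(G) ≤ 1.

Yes; width 1.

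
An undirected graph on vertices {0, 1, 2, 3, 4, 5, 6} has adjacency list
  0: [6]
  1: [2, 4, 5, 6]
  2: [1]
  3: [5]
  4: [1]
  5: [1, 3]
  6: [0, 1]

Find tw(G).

A width-1 tree decomposition is:
Bags: B1 = {1, 5}  B2 = {1, 6}  B3 = {0, 6}  B4 = {3, 5}  B5 = {1, 2}  B6 = {1, 4}
Tree: B1–B2, B2–B3, B1–B4, B1–B5, B5–B6
Each bag holds 2 vertices, so the decomposition has width 1, which upper-bounds the treewidth. Since G has at least one edge (e.g. 1–5), it is not an edgeless graph, so tw(G) ≥ 1. Hence tw(G) = 1 exactly.

1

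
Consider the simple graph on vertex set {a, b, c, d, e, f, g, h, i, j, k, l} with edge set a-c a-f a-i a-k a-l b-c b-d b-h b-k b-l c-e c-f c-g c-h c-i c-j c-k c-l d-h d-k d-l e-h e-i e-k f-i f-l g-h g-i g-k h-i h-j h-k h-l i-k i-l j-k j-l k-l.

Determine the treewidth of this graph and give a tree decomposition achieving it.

Each bag holds 5 vertices, so the decomposition has width 4, which upper-bounds the treewidth. For the lower bound, the 5 vertices {a, c, f, i, l} are pairwise adjacent, and any tree decomposition puts a clique entirely inside one bag — forcing width ≥ 4. Hence tw(G) = 4 exactly.

Treewidth 4.
One such decomposition:
Bags: B1 = {b, c, h, k, l}  B2 = {b, d, h, k, l}  B3 = {c, h, i, k, l}  B4 = {c, g, h, i, k}  B5 = {c, e, h, i, k}  B6 = {c, h, j, k, l}  B7 = {a, c, i, k, l}  B8 = {a, c, f, i, l}
Tree: B1–B2, B1–B3, B3–B4, B3–B5, B3–B6, B3–B7, B7–B8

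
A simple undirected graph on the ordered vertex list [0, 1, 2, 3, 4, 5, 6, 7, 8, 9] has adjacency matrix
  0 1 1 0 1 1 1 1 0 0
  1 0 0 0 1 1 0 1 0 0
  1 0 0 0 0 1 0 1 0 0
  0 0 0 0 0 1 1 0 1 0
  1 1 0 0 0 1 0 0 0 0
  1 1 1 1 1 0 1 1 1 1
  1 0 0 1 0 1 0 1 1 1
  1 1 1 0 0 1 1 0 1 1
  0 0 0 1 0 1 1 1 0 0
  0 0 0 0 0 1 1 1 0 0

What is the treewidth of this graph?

3

A width-3 tree decomposition is:
Bags: B1 = {0, 2, 5, 7}  B2 = {0, 5, 6, 7}  B3 = {5, 6, 7, 8}  B4 = {0, 1, 5, 7}  B5 = {3, 5, 6, 8}  B6 = {5, 6, 7, 9}  B7 = {0, 1, 4, 5}
Tree: B1–B2, B2–B3, B2–B4, B3–B5, B3–B6, B4–B7
The largest bag has 4 vertices, giving width 3; this decomposition certifies tw(G) ≤ 3. On the other hand G contains the 4-clique {3, 5, 6, 8}. A clique must lie in a single bag of any decomposition, so no decomposition can have width below 3. Therefore the treewidth is 3.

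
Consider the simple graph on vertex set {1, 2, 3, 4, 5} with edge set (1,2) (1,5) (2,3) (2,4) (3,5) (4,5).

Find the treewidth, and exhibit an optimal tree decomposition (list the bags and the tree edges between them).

Each bag holds 3 vertices, so the decomposition has width 2, which upper-bounds the treewidth. The edges 2–3–5–1–2 form a cycle, so G is not a tree and its treewidth is at least 2. Combining the bounds, tw(G) = 2.

Treewidth 2.
Bags: B1 = {2, 3, 5}  B2 = {1, 2, 5}  B3 = {2, 4, 5}
Tree: B1–B2, B2–B3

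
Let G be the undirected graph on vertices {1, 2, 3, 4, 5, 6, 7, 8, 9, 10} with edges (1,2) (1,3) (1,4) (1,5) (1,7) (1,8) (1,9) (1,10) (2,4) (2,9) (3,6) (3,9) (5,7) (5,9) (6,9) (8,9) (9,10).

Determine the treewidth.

A width-2 tree decomposition is:
Bags: B1 = {1, 2, 9}  B2 = {1, 3, 9}  B3 = {1, 2, 4}  B4 = {1, 5, 9}  B5 = {1, 8, 9}  B6 = {1, 9, 10}  B7 = {3, 6, 9}  B8 = {1, 5, 7}
Tree: B1–B2, B1–B3, B2–B4, B4–B5, B5–B6, B2–B7, B4–B8
The largest bag has 3 vertices, giving width 2; this decomposition certifies tw(G) ≤ 2. For the lower bound, the 3 vertices {1, 2, 9} are pairwise adjacent, and any tree decomposition puts a clique entirely inside one bag — forcing width ≥ 2. Hence tw(G) = 2 exactly.

2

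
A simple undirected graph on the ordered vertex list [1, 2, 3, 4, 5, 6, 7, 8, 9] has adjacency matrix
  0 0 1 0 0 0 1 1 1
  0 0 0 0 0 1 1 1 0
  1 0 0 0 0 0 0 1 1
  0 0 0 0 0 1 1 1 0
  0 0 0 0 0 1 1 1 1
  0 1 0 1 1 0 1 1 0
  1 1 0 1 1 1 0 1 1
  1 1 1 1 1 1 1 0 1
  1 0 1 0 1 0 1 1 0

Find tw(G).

3

A width-3 tree decomposition is:
Bags: B1 = {5, 6, 7, 8}  B2 = {4, 6, 7, 8}  B3 = {2, 6, 7, 8}  B4 = {5, 7, 8, 9}  B5 = {1, 7, 8, 9}  B6 = {1, 3, 8, 9}
Tree: B1–B2, B2–B3, B1–B4, B4–B5, B5–B6
Each bag holds 4 vertices, so the decomposition has width 3, which upper-bounds the treewidth. On the other hand G contains the 4-clique {1, 3, 8, 9}. A clique must lie in a single bag of any decomposition, so no decomposition can have width below 3. Therefore the treewidth is 3.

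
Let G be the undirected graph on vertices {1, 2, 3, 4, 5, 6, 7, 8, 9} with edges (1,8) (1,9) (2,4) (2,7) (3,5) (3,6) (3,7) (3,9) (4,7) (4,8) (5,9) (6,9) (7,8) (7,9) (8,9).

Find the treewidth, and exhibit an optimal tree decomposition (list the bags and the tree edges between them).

Treewidth 2.
One optimal decomposition is:
Bags: B1 = {7, 8, 9}  B2 = {4, 7, 8}  B3 = {2, 4, 7}  B4 = {1, 8, 9}  B5 = {3, 7, 9}  B6 = {3, 6, 9}  B7 = {3, 5, 9}
Tree: B1–B2, B2–B3, B1–B4, B1–B5, B5–B6, B6–B7

The largest bag has 3 vertices, giving width 2; this decomposition certifies tw(G) ≤ 2. Conversely, {1, 8, 9} is a clique of size 3, and the vertices of any clique must share a bag in every tree decomposition; so some bag has ≥ 3 vertices and tw(G) ≥ 2. Therefore the treewidth is 2.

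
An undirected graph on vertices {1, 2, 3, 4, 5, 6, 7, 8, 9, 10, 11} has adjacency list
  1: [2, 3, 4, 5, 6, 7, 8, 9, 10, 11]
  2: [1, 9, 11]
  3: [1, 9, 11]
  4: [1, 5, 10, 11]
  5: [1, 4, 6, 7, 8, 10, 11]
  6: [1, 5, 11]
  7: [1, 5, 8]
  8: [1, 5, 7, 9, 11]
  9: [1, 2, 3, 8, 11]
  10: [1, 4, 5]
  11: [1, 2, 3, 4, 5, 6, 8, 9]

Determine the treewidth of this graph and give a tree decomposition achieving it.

Treewidth 3.
Bags: B1 = {1, 5, 8, 11}  B2 = {1, 5, 7, 8}  B3 = {1, 8, 9, 11}  B4 = {1, 4, 5, 11}  B5 = {1, 3, 9, 11}  B6 = {1, 2, 9, 11}  B7 = {1, 5, 6, 11}  B8 = {1, 4, 5, 10}
Tree: B1–B2, B1–B3, B1–B4, B3–B5, B3–B6, B1–B7, B4–B8

The largest bag has 4 vertices, giving width 3; this decomposition certifies tw(G) ≤ 3. On the other hand G contains the 4-clique {1, 4, 5, 10}. A clique must lie in a single bag of any decomposition, so no decomposition can have width below 3. Therefore the treewidth is 3.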